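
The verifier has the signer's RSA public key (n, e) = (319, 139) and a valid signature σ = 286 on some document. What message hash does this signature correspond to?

σ^2 ≡ 286^2 = 81796 ≡ 132
σ^4 ≡ 132^2 = 17424 ≡ 198
σ^8 ≡ 198^2 = 39204 ≡ 286
σ^16 ≡ 286^2 = 81796 ≡ 132
σ^32 ≡ 132^2 = 17424 ≡ 198
σ^64 ≡ 198^2 = 39204 ≡ 286
σ^128 ≡ 286^2 = 81796 ≡ 132
139 = 128 + 8 + 2 + 1, so σ^139 ≡ 132·286·132·286 ≡ 297 (mod 319)

297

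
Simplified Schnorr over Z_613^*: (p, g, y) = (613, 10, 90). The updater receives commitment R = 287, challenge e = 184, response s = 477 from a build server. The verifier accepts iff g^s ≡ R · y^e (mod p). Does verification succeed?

g^s mod p:
10^2 = 100
10^4 ≡ 100^2 = 10000 ≡ 192
10^8 ≡ 192^2 = 36864 ≡ 84
10^16 ≡ 84^2 = 7056 ≡ 313
10^32 ≡ 313^2 = 97969 ≡ 502
10^64 ≡ 502^2 = 252004 ≡ 61
10^128 ≡ 61^2 = 3721 ≡ 43
10^256 ≡ 43^2 = 1849 ≡ 10
477 = 256 + 128 + 64 + 16 + 8 + 4 + 1, so 10^477 ≡ 10·43·61·313·84·192·10 ≡ 37 (mod 613)
R · y^e mod p:
90^2 = 8100 ≡ 131
90^4 ≡ 131^2 = 17161 ≡ 610
90^8 ≡ 610^2 = 372100 ≡ 9
90^16 ≡ 9^2 = 81
90^32 ≡ 81^2 = 6561 ≡ 431
90^64 ≡ 431^2 = 185761 ≡ 22
90^128 ≡ 22^2 = 484
184 = 128 + 32 + 16 + 8, so 90^184 ≡ 484·431·81·9 ≡ 502 (mod 613)
287·502 = 144074 ≡ 19 (mod 613)
37 ≠ 19; the check fails.

fails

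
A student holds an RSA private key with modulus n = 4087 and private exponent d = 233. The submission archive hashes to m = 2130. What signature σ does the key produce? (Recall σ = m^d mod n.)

m^2 ≡ 2130^2 = 4536900 ≡ 330
m^4 ≡ 330^2 = 108900 ≡ 2638
m^8 ≡ 2638^2 = 6959044 ≡ 2970
m^16 ≡ 2970^2 = 8820900 ≡ 1154
m^32 ≡ 1154^2 = 1331716 ≡ 3441
m^64 ≡ 3441^2 = 11840481 ≡ 442
m^128 ≡ 442^2 = 195364 ≡ 3275
233 = 128 + 64 + 32 + 8 + 1, so m^233 ≡ 3275·442·3441·2970·2130 ≡ 3824 (mod 4087)

3824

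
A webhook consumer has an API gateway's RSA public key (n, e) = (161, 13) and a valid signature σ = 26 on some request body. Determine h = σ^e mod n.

Squares mod 161: σ^1≡26, σ^2≡32, σ^4≡58, σ^8≡144
13 = 8 + 4 + 1, so σ^13 ≡ 144·58·26 ≡ 124 (mod 161)

124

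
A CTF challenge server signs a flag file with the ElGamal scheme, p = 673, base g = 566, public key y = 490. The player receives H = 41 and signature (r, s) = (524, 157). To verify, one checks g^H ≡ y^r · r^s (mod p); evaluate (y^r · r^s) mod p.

490^2 = 240100 ≡ 512
490^4 ≡ 512^2 = 262144 ≡ 347
490^8 ≡ 347^2 = 120409 ≡ 615
490^16 ≡ 615^2 = 378225 ≡ 672
490^32 ≡ 672^2 = 451584 ≡ 1
490^64 ≡ 1^2 = 1
490^128 ≡ 1^2 = 1
490^256 ≡ 1^2 = 1
490^512 ≡ 1^2 = 1
524 = 512 + 8 + 4, so 490^524 ≡ 1·615·347 ≡ 64 (mod 673)
524^2 = 274576 ≡ 665
524^4 ≡ 665^2 = 442225 ≡ 64
524^8 ≡ 64^2 = 4096 ≡ 58
524^16 ≡ 58^2 = 3364 ≡ 672
524^32 ≡ 672^2 = 451584 ≡ 1
524^64 ≡ 1^2 = 1
524^128 ≡ 1^2 = 1
157 = 128 + 16 + 8 + 4 + 1, so 524^157 ≡ 1·672·58·64·524 ≡ 555 (mod 673)
y^r · r^s ≡ 64·555 = 35520 ≡ 524 (mod 673)

524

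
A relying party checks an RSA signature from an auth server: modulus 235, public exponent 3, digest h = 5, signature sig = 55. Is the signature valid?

sig^2 ≡ 55^2 = 3025 ≡ 205
3 = 2 + 1, so sig^3 ≡ 205·55 ≡ 230 (mod 235)
The recovered value 230 does not match the digest 5.

invalid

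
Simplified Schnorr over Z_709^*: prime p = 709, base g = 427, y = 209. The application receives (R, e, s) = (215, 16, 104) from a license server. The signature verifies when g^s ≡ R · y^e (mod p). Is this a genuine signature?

genuine

g^s mod p:
427^104 mod 709 = 136
R · y^e mod p:
209^16 mod 709 = 614
215·614 = 132010 ≡ 136 (mod 709)
136 ≡ 136 (mod 709); signature holds.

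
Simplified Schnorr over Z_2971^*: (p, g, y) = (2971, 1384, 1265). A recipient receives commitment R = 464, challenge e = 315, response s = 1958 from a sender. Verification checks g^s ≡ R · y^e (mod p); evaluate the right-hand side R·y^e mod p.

2747

Squares mod 2971: 1265^1≡1265, 1265^2≡1827, 1265^4≡1496, 1265^8≡853, 1265^16≡2685, 1265^32≡1579, 1265^64≡572, 1265^128≡374, 1265^256≡239
315 = 256 + 32 + 16 + 8 + 2 + 1, so 1265^315 ≡ 239·1579·2685·853·1827·1265 ≡ 1024 (mod 2971)
R · y^e ≡ 464·1024 = 475136 ≡ 2747 (mod 2971)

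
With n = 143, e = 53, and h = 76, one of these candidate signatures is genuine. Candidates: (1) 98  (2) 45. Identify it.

Candidate 1: 98^2 = 9604 ≡ 23; 98^4 ≡ 23^2 = 529 ≡ 100; 98^8 ≡ 100^2 = 10000 ≡ 133; 98^16 ≡ 133^2 = 17689 ≡ 100; 98^32 ≡ 100^2 = 10000 ≡ 133; 53 = 32 + 16 + 4 + 1, so 98^53 ≡ 133·100·100·98 ≡ 76 (mod 143)
  → matches h = 76
Candidate 2: 45^2 = 2025 ≡ 23; 45^4 ≡ 23^2 = 529 ≡ 100; 45^8 ≡ 100^2 = 10000 ≡ 133; 45^16 ≡ 133^2 = 17689 ≡ 100; 45^32 ≡ 100^2 = 10000 ≡ 133; 53 = 32 + 16 + 4 + 1, so 45^53 ≡ 133·100·100·45 ≡ 67 (mod 143)

1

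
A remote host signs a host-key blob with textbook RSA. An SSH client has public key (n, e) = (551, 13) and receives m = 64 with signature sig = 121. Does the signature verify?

verifies

sig^2 ≡ 121^2 = 14641 ≡ 315
sig^4 ≡ 315^2 = 99225 ≡ 45
sig^8 ≡ 45^2 = 2025 ≡ 372
13 = 8 + 4 + 1, so sig^13 ≡ 372·45·121 ≡ 64 (mod 551)
64 = m, so the signature checks out.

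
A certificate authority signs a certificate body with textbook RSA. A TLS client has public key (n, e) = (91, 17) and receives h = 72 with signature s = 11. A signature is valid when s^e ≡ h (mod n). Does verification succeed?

passes

s^2 ≡ 11^2 = 121 ≡ 30
s^4 ≡ 30^2 = 900 ≡ 81
s^8 ≡ 81^2 = 6561 ≡ 9
s^16 ≡ 9^2 = 81
17 = 16 + 1, so s^17 ≡ 81·11 ≡ 72 (mod 91)
Since 72 equals the digest 72, verification succeeds.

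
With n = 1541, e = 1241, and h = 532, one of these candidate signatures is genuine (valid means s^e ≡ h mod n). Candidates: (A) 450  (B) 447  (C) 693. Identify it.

A

Candidate A: Squares mod 1541: 450^1≡450, 450^2≡629, 450^4≡1145, 450^8≡1175, 450^16≡1430, 450^32≡1534, 450^64≡49, 450^128≡860, 450^256≡1461, 450^512≡236, 450^1024≡220; 1241 = 1024 + 128 + 64 + 16 + 8 + 1, so 450^1241 ≡ 220·860·49·1430·1175·450 ≡ 532 (mod 1541)
  → matches h = 532
Candidate B: Squares mod 1541: 447^1≡447, 447^2≡1020, 447^4≡225, 447^8≡1313, 447^16≡1131, 447^32≡131, 447^64≡210, 447^128≡952, 447^256≡196, 447^512≡1432, 447^1024≡1094; 1241 = 1024 + 128 + 64 + 16 + 8 + 1, so 447^1241 ≡ 1094·952·210·1131·1313·447 ≡ 1331 (mod 1541)
Candidate C: Squares mod 1541: 693^1≡693, 693^2≡998, 693^4≡518, 693^8≡190, 693^16≡657, 693^32≡169, 693^64≡823, 693^128≡830, 693^256≡73, 693^512≡706, 693^1024≡693; 1241 = 1024 + 128 + 64 + 16 + 8 + 1, so 693^1241 ≡ 693·830·823·657·190·693 ≡ 1306 (mod 1541)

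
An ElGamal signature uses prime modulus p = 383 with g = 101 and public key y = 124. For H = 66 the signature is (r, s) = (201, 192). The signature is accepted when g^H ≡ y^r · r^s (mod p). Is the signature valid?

Left side g^H mod p:
101^2 = 10201 ≡ 243
101^4 ≡ 243^2 = 59049 ≡ 67
101^8 ≡ 67^2 = 4489 ≡ 276
101^16 ≡ 276^2 = 76176 ≡ 342
101^32 ≡ 342^2 = 116964 ≡ 149
101^64 ≡ 149^2 = 22201 ≡ 370
66 = 64 + 2, so 101^66 ≡ 370·243 ≡ 288 (mod 383)
Right side y^r · r^s mod p:
124^2 = 15376 ≡ 56
124^4 ≡ 56^2 = 3136 ≡ 72
124^8 ≡ 72^2 = 5184 ≡ 205
124^16 ≡ 205^2 = 42025 ≡ 278
124^32 ≡ 278^2 = 77284 ≡ 301
124^64 ≡ 301^2 = 90601 ≡ 213
124^128 ≡ 213^2 = 45369 ≡ 175
201 = 128 + 64 + 8 + 1, so 124^201 ≡ 175·213·205·124 ≡ 373 (mod 383)
201^2 = 40401 ≡ 186
201^4 ≡ 186^2 = 34596 ≡ 126
201^8 ≡ 126^2 = 15876 ≡ 173
201^16 ≡ 173^2 = 29929 ≡ 55
201^32 ≡ 55^2 = 3025 ≡ 344
201^64 ≡ 344^2 = 118336 ≡ 372
201^128 ≡ 372^2 = 138384 ≡ 121
192 = 128 + 64, so 201^192 ≡ 121·372 ≡ 201 (mod 383)
373·201 = 74973 ≡ 288 (mod 383)
288 ≡ 288 (mod 383), so the signature is genuine.

valid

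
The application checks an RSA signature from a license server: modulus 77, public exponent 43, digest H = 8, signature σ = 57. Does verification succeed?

passes

Squares mod 77: σ^1≡57, σ^2≡15, σ^4≡71, σ^8≡36, σ^16≡64, σ^32≡15
43 = 32 + 8 + 2 + 1, so σ^43 ≡ 15·36·15·57 ≡ 8 (mod 77)
σ^43 mod 77 = 8 matches H.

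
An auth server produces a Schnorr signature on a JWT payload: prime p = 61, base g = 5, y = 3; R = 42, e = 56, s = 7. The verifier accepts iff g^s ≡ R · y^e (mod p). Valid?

no

g^s mod p:
5^2 = 25
5^4 ≡ 25^2 = 625 ≡ 15
7 = 4 + 2 + 1, so 5^7 ≡ 15·25·5 ≡ 45 (mod 61)
R · y^e mod p:
3^2 = 9
3^4 ≡ 9^2 = 81 ≡ 20
3^8 ≡ 20^2 = 400 ≡ 34
3^16 ≡ 34^2 = 1156 ≡ 58
3^32 ≡ 58^2 = 3364 ≡ 9
56 = 32 + 16 + 8, so 3^56 ≡ 9·58·34 ≡ 58 (mod 61)
42·58 = 2436 ≡ 57 (mod 61)
45 ≠ 57; the check fails.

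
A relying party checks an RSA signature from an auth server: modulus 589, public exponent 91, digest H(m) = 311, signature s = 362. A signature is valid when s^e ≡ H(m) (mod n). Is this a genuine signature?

forged

s^2 ≡ 362^2 = 131044 ≡ 286
s^4 ≡ 286^2 = 81796 ≡ 514
s^8 ≡ 514^2 = 264196 ≡ 324
s^16 ≡ 324^2 = 104976 ≡ 134
s^32 ≡ 134^2 = 17956 ≡ 286
s^64 ≡ 286^2 = 81796 ≡ 514
91 = 64 + 16 + 8 + 2 + 1, so s^91 ≡ 514·134·324·286·362 ≡ 362 (mod 589)
The recovered value 362 does not match the digest 311.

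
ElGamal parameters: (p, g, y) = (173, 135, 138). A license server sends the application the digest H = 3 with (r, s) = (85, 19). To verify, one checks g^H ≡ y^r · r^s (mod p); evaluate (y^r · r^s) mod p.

142

Squares mod 173: 138^1≡138, 138^2≡14, 138^4≡23, 138^8≡10, 138^16≡100, 138^32≡139, 138^64≡118
85 = 64 + 16 + 4 + 1, so 138^85 ≡ 118·100·23·138 ≡ 84 (mod 173)
Squares mod 173: 85^1≡85, 85^2≡132, 85^4≡124, 85^8≡152, 85^16≡95
19 = 16 + 2 + 1, so 85^19 ≡ 95·132·85 ≡ 47 (mod 173)
y^r · r^s ≡ 84·47 = 3948 ≡ 142 (mod 173)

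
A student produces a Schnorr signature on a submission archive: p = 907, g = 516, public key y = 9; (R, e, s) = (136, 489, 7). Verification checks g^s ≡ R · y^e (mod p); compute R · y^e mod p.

189

9^489 mod 907 = 755
R · y^e ≡ 136·755 = 102680 ≡ 189 (mod 907)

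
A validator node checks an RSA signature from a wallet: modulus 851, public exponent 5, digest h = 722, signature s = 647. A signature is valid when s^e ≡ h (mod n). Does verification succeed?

fails

s^2 ≡ 647^2 = 418609 ≡ 768
s^4 ≡ 768^2 = 589824 ≡ 81
5 = 4 + 1, so s^5 ≡ 81·647 ≡ 496 (mod 851)
s^5 mod 851 = 496, but h = 722.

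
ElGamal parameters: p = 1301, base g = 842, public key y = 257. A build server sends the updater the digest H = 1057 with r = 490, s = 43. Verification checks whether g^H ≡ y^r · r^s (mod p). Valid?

yes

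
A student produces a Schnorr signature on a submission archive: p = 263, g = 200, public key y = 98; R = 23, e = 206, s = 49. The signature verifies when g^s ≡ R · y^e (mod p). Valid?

no

g^s mod p:
200^2 = 40000 ≡ 24
200^4 ≡ 24^2 = 576 ≡ 50
200^8 ≡ 50^2 = 2500 ≡ 133
200^16 ≡ 133^2 = 17689 ≡ 68
200^32 ≡ 68^2 = 4624 ≡ 153
49 = 32 + 16 + 1, so 200^49 ≡ 153·68·200 ≡ 207 (mod 263)
R · y^e mod p:
98^2 = 9604 ≡ 136
98^4 ≡ 136^2 = 18496 ≡ 86
98^8 ≡ 86^2 = 7396 ≡ 32
98^16 ≡ 32^2 = 1024 ≡ 235
98^32 ≡ 235^2 = 55225 ≡ 258
98^64 ≡ 258^2 = 66564 ≡ 25
98^128 ≡ 25^2 = 625 ≡ 99
206 = 128 + 64 + 8 + 4 + 2, so 98^206 ≡ 99·25·32·86·136 ≡ 117 (mod 263)
23·117 = 2691 ≡ 61 (mod 263)
207 ≠ 61; the check fails.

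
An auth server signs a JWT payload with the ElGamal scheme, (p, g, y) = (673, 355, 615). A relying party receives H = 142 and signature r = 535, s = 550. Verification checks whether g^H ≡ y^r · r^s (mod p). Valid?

Left side g^H mod p:
355^2 = 126025 ≡ 174
355^4 ≡ 174^2 = 30276 ≡ 664
355^8 ≡ 664^2 = 440896 ≡ 81
355^16 ≡ 81^2 = 6561 ≡ 504
355^32 ≡ 504^2 = 254016 ≡ 295
355^64 ≡ 295^2 = 87025 ≡ 208
355^128 ≡ 208^2 = 43264 ≡ 192
142 = 128 + 8 + 4 + 2, so 355^142 ≡ 192·81·664·174 ≡ 92 (mod 673)
Right side y^r · r^s mod p:
615^2 = 378225 ≡ 672
615^4 ≡ 672^2 = 451584 ≡ 1
615^8 ≡ 1^2 = 1
615^16 ≡ 1^2 = 1
615^32 ≡ 1^2 = 1
615^64 ≡ 1^2 = 1
615^128 ≡ 1^2 = 1
615^256 ≡ 1^2 = 1
615^512 ≡ 1^2 = 1
535 = 512 + 16 + 4 + 2 + 1, so 615^535 ≡ 1·1·1·672·615 ≡ 58 (mod 673)
535^2 = 286225 ≡ 200
535^4 ≡ 200^2 = 40000 ≡ 293
535^8 ≡ 293^2 = 85849 ≡ 378
535^16 ≡ 378^2 = 142884 ≡ 208
535^32 ≡ 208^2 = 43264 ≡ 192
535^64 ≡ 192^2 = 36864 ≡ 522
535^128 ≡ 522^2 = 272484 ≡ 592
535^256 ≡ 592^2 = 350464 ≡ 504
535^512 ≡ 504^2 = 254016 ≡ 295
550 = 512 + 32 + 4 + 2, so 535^550 ≡ 295·192·293·200 ≡ 581 (mod 673)
58·581 = 33698 ≡ 48 (mod 673)
92 ≠ 48, so verification fails.

no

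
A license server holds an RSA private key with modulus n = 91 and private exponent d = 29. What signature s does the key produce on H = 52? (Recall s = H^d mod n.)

H^29 mod 91 = 26

26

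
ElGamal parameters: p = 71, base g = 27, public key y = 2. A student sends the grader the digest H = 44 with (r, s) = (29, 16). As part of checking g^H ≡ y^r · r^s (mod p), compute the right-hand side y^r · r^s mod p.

49

2^2 = 4
2^4 ≡ 4^2 = 16
2^8 ≡ 16^2 = 256 ≡ 43
2^16 ≡ 43^2 = 1849 ≡ 3
29 = 16 + 8 + 4 + 1, so 2^29 ≡ 3·43·16·2 ≡ 10 (mod 71)
29^2 = 841 ≡ 60
29^4 ≡ 60^2 = 3600 ≡ 50
29^8 ≡ 50^2 = 2500 ≡ 15
29^16 ≡ 15^2 = 225 ≡ 12
y^r · r^s ≡ 10·12 = 120 ≡ 49 (mod 71)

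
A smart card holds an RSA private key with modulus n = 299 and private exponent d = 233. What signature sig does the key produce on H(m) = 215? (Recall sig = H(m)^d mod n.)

(H(m))^2 ≡ 215^2 = 46225 ≡ 179
(H(m))^4 ≡ 179^2 = 32041 ≡ 48
(H(m))^8 ≡ 48^2 = 2304 ≡ 211
(H(m))^16 ≡ 211^2 = 44521 ≡ 269
(H(m))^32 ≡ 269^2 = 72361 ≡ 3
(H(m))^64 ≡ 3^2 = 9
(H(m))^128 ≡ 9^2 = 81
233 = 128 + 64 + 32 + 8 + 1, so (H(m))^233 ≡ 81·9·3·211·215 ≡ 271 (mod 299)

271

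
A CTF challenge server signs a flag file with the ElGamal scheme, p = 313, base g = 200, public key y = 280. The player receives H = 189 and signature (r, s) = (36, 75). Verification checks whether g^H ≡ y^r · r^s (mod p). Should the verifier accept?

accept

Left side g^H mod p:
200^2 = 40000 ≡ 249
200^4 ≡ 249^2 = 62001 ≡ 27
200^8 ≡ 27^2 = 729 ≡ 103
200^16 ≡ 103^2 = 10609 ≡ 280
200^32 ≡ 280^2 = 78400 ≡ 150
200^64 ≡ 150^2 = 22500 ≡ 277
200^128 ≡ 277^2 = 76729 ≡ 44
189 = 128 + 32 + 16 + 8 + 4 + 1, so 200^189 ≡ 44·150·280·103·27·200 ≡ 265 (mod 313)
Right side y^r · r^s mod p:
280^2 = 78400 ≡ 150
280^4 ≡ 150^2 = 22500 ≡ 277
280^8 ≡ 277^2 = 76729 ≡ 44
280^16 ≡ 44^2 = 1936 ≡ 58
280^32 ≡ 58^2 = 3364 ≡ 234
36 = 32 + 4, so 280^36 ≡ 234·277 ≡ 27 (mod 313)
36^2 = 1296 ≡ 44
36^4 ≡ 44^2 = 1936 ≡ 58
36^8 ≡ 58^2 = 3364 ≡ 234
36^16 ≡ 234^2 = 54756 ≡ 294
36^32 ≡ 294^2 = 86436 ≡ 48
36^64 ≡ 48^2 = 2304 ≡ 113
75 = 64 + 8 + 2 + 1, so 36^75 ≡ 113·234·44·36 ≡ 33 (mod 313)
27·33 = 891 ≡ 265 (mod 313)
265 ≡ 265 (mod 313), so the signature is genuine.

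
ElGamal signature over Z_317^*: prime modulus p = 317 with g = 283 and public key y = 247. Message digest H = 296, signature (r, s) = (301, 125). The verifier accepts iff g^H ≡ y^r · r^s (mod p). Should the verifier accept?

reject

Left side g^H mod p:
Squares mod 317: 283^1≡283, 283^2≡205, 283^4≡181, 283^8≡110, 283^16≡54, 283^32≡63, 283^64≡165, 283^128≡280, 283^256≡101
296 = 256 + 32 + 8, so 283^296 ≡ 101·63·110 ≡ 311 (mod 317)
Right side y^r · r^s mod p:
Squares mod 317: 247^1≡247, 247^2≡145, 247^4≡103, 247^8≡148, 247^16≡31, 247^32≡10, 247^64≡100, 247^128≡173, 247^256≡131
301 = 256 + 32 + 8 + 4 + 1, so 247^301 ≡ 131·10·148·103·247 ≡ 100 (mod 317)
Squares mod 317: 301^1≡301, 301^2≡256, 301^4≡234, 301^8≡232, 301^16≡251, 301^32≡235, 301^64≡67
125 = 64 + 32 + 16 + 8 + 4 + 1, so 301^125 ≡ 67·235·251·232·234·301 ≡ 281 (mod 317)
100·281 = 28100 ≡ 204 (mod 317)
311 ≠ 204, so verification fails.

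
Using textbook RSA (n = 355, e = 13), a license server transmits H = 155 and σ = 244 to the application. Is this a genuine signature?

forged

σ^2 ≡ 244^2 = 59536 ≡ 251
σ^4 ≡ 251^2 = 63001 ≡ 166
σ^8 ≡ 166^2 = 27556 ≡ 221
13 = 8 + 4 + 1, so σ^13 ≡ 221·166·244 ≡ 59 (mod 355)
The recovered value 59 does not match the digest 155.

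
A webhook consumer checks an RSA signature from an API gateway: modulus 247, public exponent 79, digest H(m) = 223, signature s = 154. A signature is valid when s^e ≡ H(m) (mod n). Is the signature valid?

valid

s^2 ≡ 154^2 = 23716 ≡ 4
s^4 ≡ 4^2 = 16
s^8 ≡ 16^2 = 256 ≡ 9
s^16 ≡ 9^2 = 81
s^32 ≡ 81^2 = 6561 ≡ 139
s^64 ≡ 139^2 = 19321 ≡ 55
79 = 64 + 8 + 4 + 2 + 1, so s^79 ≡ 55·9·16·4·154 ≡ 223 (mod 247)
223 = H(m), so the signature checks out.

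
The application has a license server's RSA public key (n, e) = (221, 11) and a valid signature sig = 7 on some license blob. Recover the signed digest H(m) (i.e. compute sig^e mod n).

sig^11 mod 221 = 184

184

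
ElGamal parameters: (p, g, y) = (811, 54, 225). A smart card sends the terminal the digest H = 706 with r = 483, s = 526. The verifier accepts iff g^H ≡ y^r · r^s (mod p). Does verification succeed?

fails

Left side g^H mod p:
Squares mod 811: 54^1≡54, 54^2≡483, 54^4≡532, 54^8≡796, 54^16≡225, 54^32≡343, 54^64≡54, 54^128≡483, 54^256≡532, 54^512≡796
706 = 512 + 128 + 64 + 2, so 54^706 ≡ 796·483·54·483 ≡ 532 (mod 811)
Right side y^r · r^s mod p:
Squares mod 811: 225^1≡225, 225^2≡343, 225^4≡54, 225^8≡483, 225^16≡532, 225^32≡796, 225^64≡225, 225^128≡343, 225^256≡54
483 = 256 + 128 + 64 + 32 + 2 + 1, so 225^483 ≡ 54·343·225·796·343·225 ≡ 680 (mod 811)
Squares mod 811: 483^1≡483, 483^2≡532, 483^4≡796, 483^8≡225, 483^16≡343, 483^32≡54, 483^64≡483, 483^128≡532, 483^256≡796, 483^512≡225
526 = 512 + 8 + 4 + 2, so 483^526 ≡ 225·225·796·532 ≡ 796 (mod 811)
680·796 = 541280 ≡ 343 (mod 811)
532 ≠ 343, so verification fails.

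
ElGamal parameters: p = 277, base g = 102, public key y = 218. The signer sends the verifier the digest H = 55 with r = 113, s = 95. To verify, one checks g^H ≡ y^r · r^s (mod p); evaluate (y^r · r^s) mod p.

120

218^2 = 47524 ≡ 157
218^4 ≡ 157^2 = 24649 ≡ 273
218^8 ≡ 273^2 = 74529 ≡ 16
218^16 ≡ 16^2 = 256
218^32 ≡ 256^2 = 65536 ≡ 164
218^64 ≡ 164^2 = 26896 ≡ 27
113 = 64 + 32 + 16 + 1, so 218^113 ≡ 27·164·256·218 ≡ 30 (mod 277)
113^2 = 12769 ≡ 27
113^4 ≡ 27^2 = 729 ≡ 175
113^8 ≡ 175^2 = 30625 ≡ 155
113^16 ≡ 155^2 = 24025 ≡ 203
113^32 ≡ 203^2 = 41209 ≡ 213
113^64 ≡ 213^2 = 45369 ≡ 218
95 = 64 + 16 + 8 + 4 + 2 + 1, so 113^95 ≡ 218·203·155·175·27·113 ≡ 4 (mod 277)
y^r · r^s ≡ 30·4 = 120 ≡ 120 (mod 277)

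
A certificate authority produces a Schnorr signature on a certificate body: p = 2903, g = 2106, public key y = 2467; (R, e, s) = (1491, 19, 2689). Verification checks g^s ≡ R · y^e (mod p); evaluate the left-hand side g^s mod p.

2106^2 = 4435236 ≡ 2355
2106^4 ≡ 2355^2 = 5546025 ≡ 1295
2106^8 ≡ 1295^2 = 1677025 ≡ 1994
2106^16 ≡ 1994^2 = 3976036 ≡ 1829
2106^32 ≡ 1829^2 = 3345241 ≡ 985
2106^64 ≡ 985^2 = 970225 ≡ 623
2106^128 ≡ 623^2 = 388129 ≡ 2030
2106^256 ≡ 2030^2 = 4120900 ≡ 1543
2106^512 ≡ 1543^2 = 2380849 ≡ 389
2106^1024 ≡ 389^2 = 151321 ≡ 365
2106^2048 ≡ 365^2 = 133225 ≡ 2590
2689 = 2048 + 512 + 128 + 1, so 2106^2689 ≡ 2590·389·2030·2106 ≡ 974 (mod 2903)

974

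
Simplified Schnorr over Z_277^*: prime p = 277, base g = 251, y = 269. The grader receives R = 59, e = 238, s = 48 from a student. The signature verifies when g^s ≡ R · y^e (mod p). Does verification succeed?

passes

g^s mod p:
251^2 = 63001 ≡ 122
251^4 ≡ 122^2 = 14884 ≡ 203
251^8 ≡ 203^2 = 41209 ≡ 213
251^16 ≡ 213^2 = 45369 ≡ 218
251^32 ≡ 218^2 = 47524 ≡ 157
48 = 32 + 16, so 251^48 ≡ 157·218 ≡ 155 (mod 277)
R · y^e mod p:
269^2 = 72361 ≡ 64
269^4 ≡ 64^2 = 4096 ≡ 218
269^8 ≡ 218^2 = 47524 ≡ 157
269^16 ≡ 157^2 = 24649 ≡ 273
269^32 ≡ 273^2 = 74529 ≡ 16
269^64 ≡ 16^2 = 256
269^128 ≡ 256^2 = 65536 ≡ 164
238 = 128 + 64 + 32 + 8 + 4 + 2, so 269^238 ≡ 164·256·16·157·218·64 ≡ 120 (mod 277)
59·120 = 7080 ≡ 155 (mod 277)
155 ≡ 155 (mod 277); signature holds.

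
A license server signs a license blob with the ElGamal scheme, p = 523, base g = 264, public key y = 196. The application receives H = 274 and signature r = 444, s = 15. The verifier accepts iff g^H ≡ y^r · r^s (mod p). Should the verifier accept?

reject

Left side g^H mod p:
Squares mod 523: 264^1≡264, 264^2≡137, 264^4≡464, 264^8≡343, 264^16≡497, 264^32≡153, 264^64≡397, 264^128≡186, 264^256≡78
274 = 256 + 16 + 2, so 264^274 ≡ 78·497·137 ≡ 400 (mod 523)
Right side y^r · r^s mod p:
Squares mod 523: 196^1≡196, 196^2≡237, 196^4≡208, 196^8≡378, 196^16≡105, 196^32≡42, 196^64≡195, 196^128≡369, 196^256≡181
444 = 256 + 128 + 32 + 16 + 8 + 4, so 196^444 ≡ 181·369·42·105·378·208 ≡ 345 (mod 523)
Squares mod 523: 444^1≡444, 444^2≡488, 444^4≡179, 444^8≡138
15 = 8 + 4 + 2 + 1, so 444^15 ≡ 138·179·488·444 ≡ 368 (mod 523)
345·368 = 126960 ≡ 394 (mod 523)
400 ≠ 394, so verification fails.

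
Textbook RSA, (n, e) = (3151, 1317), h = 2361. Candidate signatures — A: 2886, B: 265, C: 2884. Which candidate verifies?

Candidate A: Squares mod 3151: 2886^1≡2886, 2886^2≡903, 2886^4≡2451, 2886^8≡1595, 2886^16≡1168, 2886^32≡2992, 2886^64≡73, 2886^128≡2178, 2886^256≡1429, 2886^512≡193, 2886^1024≡2588; 1317 = 1024 + 256 + 32 + 4 + 1, so 2886^1317 ≡ 2588·1429·2992·2451·2886 ≡ 2361 (mod 3151)
  → matches h = 2361
Candidate B: Squares mod 3151: 265^1≡265, 265^2≡903, 265^4≡2451, 265^8≡1595, 265^16≡1168, 265^32≡2992, 265^64≡73, 265^128≡2178, 265^256≡1429, 265^512≡193, 265^1024≡2588; 1317 = 1024 + 256 + 32 + 4 + 1, so 265^1317 ≡ 2588·1429·2992·2451·265 ≡ 790 (mod 3151)
Candidate C: Squares mod 3151: 2884^1≡2884, 2884^2≡1967, 2884^4≡2812, 2884^8≡1485, 2884^16≡2676, 2884^32≡1904, 2884^64≡1566, 2884^128≡878, 2884^256≡2040, 2884^512≡2280, 2884^1024≡2401; 1317 = 1024 + 256 + 32 + 4 + 1, so 2884^1317 ≡ 2401·2040·1904·2812·2884 ≡ 266 (mod 3151)

A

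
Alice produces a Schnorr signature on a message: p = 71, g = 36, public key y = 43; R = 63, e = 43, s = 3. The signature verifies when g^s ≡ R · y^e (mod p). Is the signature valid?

invalid

g^s mod p:
Squares mod 71: 36^1≡36, 36^2≡18
3 = 2 + 1, so 36^3 ≡ 18·36 ≡ 9 (mod 71)
R · y^e mod p:
Squares mod 71: 43^1≡43, 43^2≡3, 43^4≡9, 43^8≡10, 43^16≡29, 43^32≡60
43 = 32 + 8 + 2 + 1, so 43^43 ≡ 60·10·3·43 ≡ 10 (mod 71)
63·10 = 630 ≡ 62 (mod 71)
9 ≠ 62; the check fails.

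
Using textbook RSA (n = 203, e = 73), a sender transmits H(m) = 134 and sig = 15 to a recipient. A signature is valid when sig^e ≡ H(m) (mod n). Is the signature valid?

valid

Squares mod 203: sig^1≡15, sig^2≡22, sig^4≡78, sig^8≡197, sig^16≡36, sig^32≡78, sig^64≡197
73 = 64 + 8 + 1, so sig^73 ≡ 197·197·15 ≡ 134 (mod 203)
134 = H(m), so the signature checks out.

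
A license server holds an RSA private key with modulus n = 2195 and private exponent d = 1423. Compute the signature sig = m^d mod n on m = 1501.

m^1423 mod 2195 = 571

571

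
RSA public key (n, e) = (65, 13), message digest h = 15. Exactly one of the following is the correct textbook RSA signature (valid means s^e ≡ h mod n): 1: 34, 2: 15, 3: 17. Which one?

Candidate 1: Squares mod 65: 34^1≡34, 34^2≡51, 34^4≡1, 34^8≡1; 13 = 8 + 4 + 1, so 34^13 ≡ 1·1·34 ≡ 34 (mod 65)
Candidate 2: Squares mod 65: 15^1≡15, 15^2≡30, 15^4≡55, 15^8≡35; 13 = 8 + 4 + 1, so 15^13 ≡ 35·55·15 ≡ 15 (mod 65)
  → matches h = 15
Candidate 3: Squares mod 65: 17^1≡17, 17^2≡29, 17^4≡61, 17^8≡16; 13 = 8 + 4 + 1, so 17^13 ≡ 16·61·17 ≡ 17 (mod 65)

2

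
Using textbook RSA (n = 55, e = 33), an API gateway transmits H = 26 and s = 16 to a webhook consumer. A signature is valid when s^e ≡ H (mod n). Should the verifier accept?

accept

s^2 ≡ 16^2 = 256 ≡ 36
s^4 ≡ 36^2 = 1296 ≡ 31
s^8 ≡ 31^2 = 961 ≡ 26
s^16 ≡ 26^2 = 676 ≡ 16
s^32 ≡ 16^2 = 256 ≡ 36
33 = 32 + 1, so s^33 ≡ 36·16 ≡ 26 (mod 55)
26 = H, so the signature checks out.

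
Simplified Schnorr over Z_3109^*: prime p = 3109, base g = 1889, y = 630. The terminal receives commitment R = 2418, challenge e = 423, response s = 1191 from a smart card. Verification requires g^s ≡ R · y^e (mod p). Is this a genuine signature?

g^s mod p:
1889^1191 mod 3109 = 2532
R · y^e mod p:
630^423 mod 3109 = 2084
2418·2084 = 5039112 ≡ 2532 (mod 3109)
2532 ≡ 2532 (mod 3109); signature holds.

genuine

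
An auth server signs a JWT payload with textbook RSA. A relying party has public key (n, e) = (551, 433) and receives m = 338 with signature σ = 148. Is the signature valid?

Squares mod 551: σ^1≡148, σ^2≡415, σ^4≡313, σ^8≡442, σ^16≡310, σ^32≡226, σ^64≡384, σ^128≡339, σ^256≡313
433 = 256 + 128 + 32 + 16 + 1, so σ^433 ≡ 313·339·226·310·148 ≡ 338 (mod 551)
338 = m, so the signature checks out.

valid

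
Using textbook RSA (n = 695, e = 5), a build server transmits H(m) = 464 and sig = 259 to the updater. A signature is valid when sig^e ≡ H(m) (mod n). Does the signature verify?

Squares mod 695: sig^1≡259, sig^2≡361, sig^4≡356
5 = 4 + 1, so sig^5 ≡ 356·259 ≡ 464 (mod 695)
464 = H(m), so the signature checks out.

verifies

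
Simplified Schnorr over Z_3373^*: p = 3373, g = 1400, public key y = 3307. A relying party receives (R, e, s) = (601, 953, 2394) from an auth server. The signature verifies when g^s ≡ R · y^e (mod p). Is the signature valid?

g^s mod p:
1400^2394 mod 3373 = 1082
R · y^e mod p:
3307^953 mod 3373 = 3010
601·3010 = 1809010 ≡ 1082 (mod 3373)
1082 ≡ 1082 (mod 3373); signature holds.

valid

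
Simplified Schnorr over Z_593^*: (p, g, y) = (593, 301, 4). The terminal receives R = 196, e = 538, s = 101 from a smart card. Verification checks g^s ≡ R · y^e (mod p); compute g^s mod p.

301^101 mod 593 = 236

236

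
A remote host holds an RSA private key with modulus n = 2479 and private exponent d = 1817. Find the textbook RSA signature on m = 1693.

Squares mod 2479: m^1≡1693, m^2≡525, m^4≡456, m^8≡2179, m^16≡756, m^32≡1366, m^64≡1748, m^128≡1376, m^256≡1899, m^512≡1735, m^1024≡719
1817 = 1024 + 512 + 256 + 16 + 8 + 1, so m^1817 ≡ 719·1735·1899·756·2179·1693 ≡ 78 (mod 2479)

78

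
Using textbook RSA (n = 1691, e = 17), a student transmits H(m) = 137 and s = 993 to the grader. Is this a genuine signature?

s^2 ≡ 993^2 = 986049 ≡ 196
s^4 ≡ 196^2 = 38416 ≡ 1214
s^8 ≡ 1214^2 = 1473796 ≡ 935
s^16 ≡ 935^2 = 874225 ≡ 1669
17 = 16 + 1, so s^17 ≡ 1669·993 ≡ 137 (mod 1691)
s^17 mod 1691 = 137 matches H(m).

genuine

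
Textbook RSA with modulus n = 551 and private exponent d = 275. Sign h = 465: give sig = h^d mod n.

320

h^2 ≡ 465^2 = 216225 ≡ 233
h^4 ≡ 233^2 = 54289 ≡ 291
h^8 ≡ 291^2 = 84681 ≡ 378
h^16 ≡ 378^2 = 142884 ≡ 175
h^32 ≡ 175^2 = 30625 ≡ 320
h^64 ≡ 320^2 = 102400 ≡ 465
h^128 ≡ 465^2 = 216225 ≡ 233
h^256 ≡ 233^2 = 54289 ≡ 291
275 = 256 + 16 + 2 + 1, so h^275 ≡ 291·175·233·465 ≡ 320 (mod 551)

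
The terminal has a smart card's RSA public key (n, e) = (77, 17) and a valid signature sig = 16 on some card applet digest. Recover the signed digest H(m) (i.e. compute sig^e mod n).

25

sig^2 ≡ 16^2 = 256 ≡ 25
sig^4 ≡ 25^2 = 625 ≡ 9
sig^8 ≡ 9^2 = 81 ≡ 4
sig^16 ≡ 4^2 = 16
17 = 16 + 1, so sig^17 ≡ 16·16 ≡ 25 (mod 77)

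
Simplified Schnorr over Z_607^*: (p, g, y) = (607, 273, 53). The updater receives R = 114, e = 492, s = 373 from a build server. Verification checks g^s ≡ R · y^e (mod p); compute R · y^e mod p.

Squares mod 607: 53^1≡53, 53^2≡381, 53^4≡88, 53^8≡460, 53^16≡364, 53^32≡170, 53^64≡371, 53^128≡459, 53^256≡52
492 = 256 + 128 + 64 + 32 + 8 + 4, so 53^492 ≡ 52·459·371·170·460·88 ≡ 343 (mod 607)
R · y^e ≡ 114·343 = 39102 ≡ 254 (mod 607)

254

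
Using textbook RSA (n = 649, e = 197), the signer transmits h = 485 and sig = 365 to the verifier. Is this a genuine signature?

forged

sig^2 ≡ 365^2 = 133225 ≡ 180
sig^4 ≡ 180^2 = 32400 ≡ 599
sig^8 ≡ 599^2 = 358801 ≡ 553
sig^16 ≡ 553^2 = 305809 ≡ 130
sig^32 ≡ 130^2 = 16900 ≡ 26
sig^64 ≡ 26^2 = 676 ≡ 27
sig^128 ≡ 27^2 = 729 ≡ 80
197 = 128 + 64 + 4 + 1, so sig^197 ≡ 80·27·599·365 ≡ 260 (mod 649)
The recovered value 260 does not match the digest 485.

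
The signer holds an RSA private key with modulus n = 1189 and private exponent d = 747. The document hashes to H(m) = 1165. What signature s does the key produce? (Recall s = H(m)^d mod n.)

(H(m))^747 mod 1189 = 602

602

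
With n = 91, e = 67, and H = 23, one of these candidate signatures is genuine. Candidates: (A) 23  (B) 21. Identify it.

Candidate A: Squares mod 91: 23^1≡23, 23^2≡74, 23^4≡16, 23^8≡74, 23^16≡16, 23^32≡74, 23^64≡16; 67 = 64 + 2 + 1, so 23^67 ≡ 16·74·23 ≡ 23 (mod 91)
  → matches H = 23
Candidate B: Squares mod 91: 21^1≡21, 21^2≡77, 21^4≡14, 21^8≡14, 21^16≡14, 21^32≡14, 21^64≡14; 67 = 64 + 2 + 1, so 21^67 ≡ 14·77·21 ≡ 70 (mod 91)

A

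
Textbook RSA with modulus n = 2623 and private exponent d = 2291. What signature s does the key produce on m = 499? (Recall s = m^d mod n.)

1087

m^2 ≡ 499^2 = 249001 ≡ 2439
m^4 ≡ 2439^2 = 5948721 ≡ 2380
m^8 ≡ 2380^2 = 5664400 ≡ 1343
m^16 ≡ 1343^2 = 1803649 ≡ 1648
m^32 ≡ 1648^2 = 2715904 ≡ 1099
m^64 ≡ 1099^2 = 1207801 ≡ 1221
m^128 ≡ 1221^2 = 1490841 ≡ 977
m^256 ≡ 977^2 = 954529 ≡ 2380
m^512 ≡ 2380^2 = 5664400 ≡ 1343
m^1024 ≡ 1343^2 = 1803649 ≡ 1648
m^2048 ≡ 1648^2 = 2715904 ≡ 1099
2291 = 2048 + 128 + 64 + 32 + 16 + 2 + 1, so m^2291 ≡ 1099·977·1221·1099·1648·2439·499 ≡ 1087 (mod 2623)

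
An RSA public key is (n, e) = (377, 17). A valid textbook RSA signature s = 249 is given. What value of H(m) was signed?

162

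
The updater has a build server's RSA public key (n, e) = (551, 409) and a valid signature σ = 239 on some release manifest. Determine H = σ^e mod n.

372

σ^2 ≡ 239^2 = 57121 ≡ 368
σ^4 ≡ 368^2 = 135424 ≡ 429
σ^8 ≡ 429^2 = 184041 ≡ 7
σ^16 ≡ 7^2 = 49
σ^32 ≡ 49^2 = 2401 ≡ 197
σ^64 ≡ 197^2 = 38809 ≡ 239
σ^128 ≡ 239^2 = 57121 ≡ 368
σ^256 ≡ 368^2 = 135424 ≡ 429
409 = 256 + 128 + 16 + 8 + 1, so σ^409 ≡ 429·368·49·7·239 ≡ 372 (mod 551)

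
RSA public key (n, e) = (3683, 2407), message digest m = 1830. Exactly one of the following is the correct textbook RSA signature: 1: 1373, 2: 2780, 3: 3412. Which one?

1

Candidate 1: Squares mod 3683: 1373^1≡1373, 1373^2≡3116, 1373^4≡1068, 1373^8≡2577, 1373^16≡480, 1373^32≡2054, 1373^64≡1881, 1373^128≡2481, 1373^256≡1068, 1373^512≡2577, 1373^1024≡480, 1373^2048≡2054; 2407 = 2048 + 256 + 64 + 32 + 4 + 2 + 1, so 1373^2407 ≡ 2054·1068·1881·2054·1068·3116·1373 ≡ 1830 (mod 3683)
  → matches m = 1830
Candidate 2: Squares mod 3683: 2780^1≡2780, 2780^2≡1466, 2780^4≡1967, 2780^8≡1939, 2780^16≡3061, 2780^32≡169, 2780^64≡2780, 2780^128≡1466, 2780^256≡1967, 2780^512≡1939, 2780^1024≡3061, 2780^2048≡169; 2407 = 2048 + 256 + 64 + 32 + 4 + 2 + 1, so 2780^2407 ≡ 169·1967·2780·169·1967·1466·2780 ≡ 587 (mod 3683)
Candidate 3: Squares mod 3683: 3412^1≡3412, 3412^2≡3464, 3412^4≡82, 3412^8≡3041, 3412^16≡3351, 3412^32≡3417, 3412^64≡779, 3412^128≡2829, 3412^256≡82, 3412^512≡3041, 3412^1024≡3351, 3412^2048≡3417; 2407 = 2048 + 256 + 64 + 32 + 4 + 2 + 1, so 3412^2407 ≡ 3417·82·779·3417·82·3464·3412 ≡ 3535 (mod 3683)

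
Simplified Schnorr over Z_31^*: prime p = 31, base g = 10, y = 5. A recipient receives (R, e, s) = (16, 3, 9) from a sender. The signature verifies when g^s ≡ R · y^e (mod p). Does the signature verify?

verifies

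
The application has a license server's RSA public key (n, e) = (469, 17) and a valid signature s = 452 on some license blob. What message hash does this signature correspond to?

Squares mod 469: s^1≡452, s^2≡289, s^4≡39, s^8≡114, s^16≡333
17 = 16 + 1, so s^17 ≡ 333·452 ≡ 436 (mod 469)

436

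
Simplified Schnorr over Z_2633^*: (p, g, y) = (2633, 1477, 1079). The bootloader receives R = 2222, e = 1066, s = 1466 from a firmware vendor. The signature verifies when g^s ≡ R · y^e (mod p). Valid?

g^s mod p:
Squares mod 2633: 1477^1≡1477, 1477^2≡1405, 1477^4≡1908, 1477^8≡1658, 1477^16≡112, 1477^32≡2012, 1477^64≡1223, 1477^128≡185, 1477^256≡2629, 1477^512≡16, 1477^1024≡256
1466 = 1024 + 256 + 128 + 32 + 16 + 8 + 2, so 1477^1466 ≡ 256·2629·185·2012·112·1658·1405 ≡ 2094 (mod 2633)
R · y^e mod p:
Squares mod 2633: 1079^1≡1079, 1079^2≡455, 1079^4≡1651, 1079^8≡646, 1079^16≡1302, 1079^32≡2185, 1079^64≡596, 1079^128≡2394, 1079^256≡1828, 1079^512≡307, 1079^1024≡2094
1066 = 1024 + 32 + 8 + 2, so 1079^1066 ≡ 2094·2185·646·455 ≡ 784 (mod 2633)
2222·784 = 1742048 ≡ 1635 (mod 2633)
2094 ≠ 1635; the check fails.

no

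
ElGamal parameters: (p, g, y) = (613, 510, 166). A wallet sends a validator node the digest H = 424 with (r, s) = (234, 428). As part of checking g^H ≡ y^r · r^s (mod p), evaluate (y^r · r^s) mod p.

284

166^2 = 27556 ≡ 584
166^4 ≡ 584^2 = 341056 ≡ 228
166^8 ≡ 228^2 = 51984 ≡ 492
166^16 ≡ 492^2 = 242064 ≡ 542
166^32 ≡ 542^2 = 293764 ≡ 137
166^64 ≡ 137^2 = 18769 ≡ 379
166^128 ≡ 379^2 = 143641 ≡ 199
234 = 128 + 64 + 32 + 8 + 2, so 166^234 ≡ 199·379·137·492·584 ≡ 37 (mod 613)
234^2 = 54756 ≡ 199
234^4 ≡ 199^2 = 39601 ≡ 369
234^8 ≡ 369^2 = 136161 ≡ 75
234^16 ≡ 75^2 = 5625 ≡ 108
234^32 ≡ 108^2 = 11664 ≡ 17
234^64 ≡ 17^2 = 289
234^128 ≡ 289^2 = 83521 ≡ 153
234^256 ≡ 153^2 = 23409 ≡ 115
428 = 256 + 128 + 32 + 8 + 4, so 234^428 ≡ 115·153·17·75·369 ≡ 455 (mod 613)
y^r · r^s ≡ 37·455 = 16835 ≡ 284 (mod 613)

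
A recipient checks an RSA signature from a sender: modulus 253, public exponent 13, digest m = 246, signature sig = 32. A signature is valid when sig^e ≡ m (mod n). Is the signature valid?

sig^2 ≡ 32^2 = 1024 ≡ 12
sig^4 ≡ 12^2 = 144
sig^8 ≡ 144^2 = 20736 ≡ 243
13 = 8 + 4 + 1, so sig^13 ≡ 243·144·32 ≡ 219 (mod 253)
The recovered value 219 does not match the digest 246.

invalid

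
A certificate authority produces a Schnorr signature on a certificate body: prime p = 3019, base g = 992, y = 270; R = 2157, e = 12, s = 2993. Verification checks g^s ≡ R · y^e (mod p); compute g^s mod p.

2989

Squares mod 3019: 992^1≡992, 992^2≡2889, 992^4≡1805, 992^8≡524, 992^16≡2866, 992^32≡2276, 992^64≡2591, 992^128≡2044, 992^256≡2659, 992^512≡2802, 992^1024≡1804, 992^2048≡2953
2993 = 2048 + 512 + 256 + 128 + 32 + 16 + 1, so 992^2993 ≡ 2953·2802·2659·2044·2276·2866·992 ≡ 2989 (mod 3019)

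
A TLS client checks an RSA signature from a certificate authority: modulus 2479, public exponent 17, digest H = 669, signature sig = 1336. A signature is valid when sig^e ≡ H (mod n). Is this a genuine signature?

forged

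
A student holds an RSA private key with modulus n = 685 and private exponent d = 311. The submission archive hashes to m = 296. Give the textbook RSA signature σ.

651

m^2 ≡ 296^2 = 87616 ≡ 621
m^4 ≡ 621^2 = 385641 ≡ 671
m^8 ≡ 671^2 = 450241 ≡ 196
m^16 ≡ 196^2 = 38416 ≡ 56
m^32 ≡ 56^2 = 3136 ≡ 396
m^64 ≡ 396^2 = 156816 ≡ 636
m^128 ≡ 636^2 = 404496 ≡ 346
m^256 ≡ 346^2 = 119716 ≡ 526
311 = 256 + 32 + 16 + 4 + 2 + 1, so m^311 ≡ 526·396·56·671·621·296 ≡ 651 (mod 685)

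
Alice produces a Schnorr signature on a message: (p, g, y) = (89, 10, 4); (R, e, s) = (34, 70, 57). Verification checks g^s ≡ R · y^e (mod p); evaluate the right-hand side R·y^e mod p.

4^2 = 16
4^4 ≡ 16^2 = 256 ≡ 78
4^8 ≡ 78^2 = 6084 ≡ 32
4^16 ≡ 32^2 = 1024 ≡ 45
4^32 ≡ 45^2 = 2025 ≡ 67
4^64 ≡ 67^2 = 4489 ≡ 39
70 = 64 + 4 + 2, so 4^70 ≡ 39·78·16 ≡ 78 (mod 89)
R · y^e ≡ 34·78 = 2652 ≡ 71 (mod 89)

71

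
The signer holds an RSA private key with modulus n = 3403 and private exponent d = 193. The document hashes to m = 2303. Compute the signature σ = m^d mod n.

3309

Squares mod 3403: m^1≡2303, m^2≡1935, m^4≡925, m^8≡1472, m^16≡2476, m^32≡1773, m^64≡2560, m^128≡2825
193 = 128 + 64 + 1, so m^193 ≡ 2825·2560·2303 ≡ 3309 (mod 3403)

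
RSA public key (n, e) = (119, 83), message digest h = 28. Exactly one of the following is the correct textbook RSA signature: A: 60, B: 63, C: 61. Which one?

B

Candidate A: 60^83 mod 119 = 100
Candidate B: 63^83 mod 119 = 28
  → matches h = 28
Candidate C: 61^83 mod 119 = 31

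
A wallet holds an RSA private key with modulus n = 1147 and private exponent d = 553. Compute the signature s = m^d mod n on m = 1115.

m^2 ≡ 1115^2 = 1243225 ≡ 1024
m^4 ≡ 1024^2 = 1048576 ≡ 218
m^8 ≡ 218^2 = 47524 ≡ 497
m^16 ≡ 497^2 = 247009 ≡ 404
m^32 ≡ 404^2 = 163216 ≡ 342
m^64 ≡ 342^2 = 116964 ≡ 1117
m^128 ≡ 1117^2 = 1247689 ≡ 900
m^256 ≡ 900^2 = 810000 ≡ 218
m^512 ≡ 218^2 = 47524 ≡ 497
553 = 512 + 32 + 8 + 1, so m^553 ≡ 497·342·497·1115 ≡ 309 (mod 1147)

309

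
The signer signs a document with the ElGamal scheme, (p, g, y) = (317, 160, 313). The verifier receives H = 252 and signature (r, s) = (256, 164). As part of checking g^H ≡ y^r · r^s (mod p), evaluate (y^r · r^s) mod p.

313^2 = 97969 ≡ 16
313^4 ≡ 16^2 = 256
313^8 ≡ 256^2 = 65536 ≡ 234
313^16 ≡ 234^2 = 54756 ≡ 232
313^32 ≡ 232^2 = 53824 ≡ 251
313^64 ≡ 251^2 = 63001 ≡ 235
313^128 ≡ 235^2 = 55225 ≡ 67
313^256 ≡ 67^2 = 4489 ≡ 51
256^2 = 65536 ≡ 234
256^4 ≡ 234^2 = 54756 ≡ 232
256^8 ≡ 232^2 = 53824 ≡ 251
256^16 ≡ 251^2 = 63001 ≡ 235
256^32 ≡ 235^2 = 55225 ≡ 67
256^64 ≡ 67^2 = 4489 ≡ 51
256^128 ≡ 51^2 = 2601 ≡ 65
164 = 128 + 32 + 4, so 256^164 ≡ 65·67·232 ≡ 81 (mod 317)
y^r · r^s ≡ 51·81 = 4131 ≡ 10 (mod 317)

10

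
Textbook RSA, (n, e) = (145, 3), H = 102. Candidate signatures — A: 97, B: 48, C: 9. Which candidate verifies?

Candidate A: 97^3 mod 145 = 43
Candidate B: 48^3 mod 145 = 102
  → matches H = 102
Candidate C: 9^3 mod 145 = 4

B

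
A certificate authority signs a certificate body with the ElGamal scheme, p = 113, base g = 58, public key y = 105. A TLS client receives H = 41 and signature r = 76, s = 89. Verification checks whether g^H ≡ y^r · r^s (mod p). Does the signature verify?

Left side g^H mod p:
Squares mod 113: 58^1≡58, 58^2≡87, 58^4≡111, 58^8≡4, 58^16≡16, 58^32≡30
41 = 32 + 8 + 1, so 58^41 ≡ 30·4·58 ≡ 67 (mod 113)
Right side y^r · r^s mod p:
Squares mod 113: 105^1≡105, 105^2≡64, 105^4≡28, 105^8≡106, 105^16≡49, 105^32≡28, 105^64≡106
76 = 64 + 8 + 4, so 105^76 ≡ 106·106·28 ≡ 16 (mod 113)
Squares mod 113: 76^1≡76, 76^2≡13, 76^4≡56, 76^8≡85, 76^16≡106, 76^32≡49, 76^64≡28
89 = 64 + 16 + 8 + 1, so 76^89 ≡ 28·106·85·76 ≡ 5 (mod 113)
16·5 = 80 ≡ 80 (mod 113)
67 ≠ 80, so verification fails.

does not verify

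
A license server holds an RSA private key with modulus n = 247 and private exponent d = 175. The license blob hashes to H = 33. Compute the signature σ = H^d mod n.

97

H^175 mod 247 = 97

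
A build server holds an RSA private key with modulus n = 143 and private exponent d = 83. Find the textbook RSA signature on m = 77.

Squares mod 143: m^1≡77, m^2≡66, m^4≡66, m^8≡66, m^16≡66, m^32≡66, m^64≡66
83 = 64 + 16 + 2 + 1, so m^83 ≡ 66·66·66·77 ≡ 77 (mod 143)

77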